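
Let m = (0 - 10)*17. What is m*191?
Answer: -32470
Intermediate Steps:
m = -170 (m = -10*17 = -170)
m*191 = -170*191 = -32470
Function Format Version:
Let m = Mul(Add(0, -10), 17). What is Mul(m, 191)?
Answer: -32470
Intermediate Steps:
m = -170 (m = Mul(-10, 17) = -170)
Mul(m, 191) = Mul(-170, 191) = -32470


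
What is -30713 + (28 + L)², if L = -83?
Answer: -27688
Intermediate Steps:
-30713 + (28 + L)² = -30713 + (28 - 83)² = -30713 + (-55)² = -30713 + 3025 = -27688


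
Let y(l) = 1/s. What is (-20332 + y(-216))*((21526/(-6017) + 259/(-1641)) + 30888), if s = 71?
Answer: -804779083275631/1281621 ≈ -6.2794e+8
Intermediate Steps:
y(l) = 1/71
(-20332 + y(-216))*((21526/(-6017) + 259/(-1641)) + 30888) = (-20332 + 1/71)*((21526/(-6017) + 259/(-1641)) + 30888) = -1443571*((21526*(-1/6017) + 259*(-1/1641)) + 30888)/71 = -1443571*((-21526/6017 - 259/1641) + 30888)/71 = -1443571*(-67427/18051 + 30888)/71 = -1443571/71*557491861/18051 = -804779083275631/1281621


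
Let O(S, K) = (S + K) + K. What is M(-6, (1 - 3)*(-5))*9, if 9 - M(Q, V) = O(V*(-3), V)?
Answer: 171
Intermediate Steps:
O(S, K) = S + 2*K (O(S, K) = (K + S) + K = S + 2*K)
M(Q, V) = 9 + V (M(Q, V) = 9 - (V*(-3) + 2*V) = 9 - (-3*V + 2*V) = 9 - (-1)*V = 9 + V)
M(-6, (1 - 3)*(-5))*9 = (9 + (1 - 3)*(-5))*9 = (9 - 2*(-5))*9 = (9 + 10)*9 = 19*9 = 171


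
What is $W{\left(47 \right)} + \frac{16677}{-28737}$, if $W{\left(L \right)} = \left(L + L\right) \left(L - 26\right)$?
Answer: $\frac{6301129}{3193} \approx 1973.4$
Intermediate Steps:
$W{\left(L \right)} = 2 L \left(-26 + L\right)$
$W{\left(47 \right)} + \frac{16677}{-28737} = 2 \cdot 47 \left(-26 + 47\right) + \frac{16677}{-28737} = 2 \cdot 47 \cdot 21 + 16677 \left(- \frac{1}{28737}\right) = 1974 - \frac{1853}{3193} = \frac{6301129}{3193}$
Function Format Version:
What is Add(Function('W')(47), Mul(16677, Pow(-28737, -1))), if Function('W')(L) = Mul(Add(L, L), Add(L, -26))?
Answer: Rational(6301129, 3193) ≈ 1973.4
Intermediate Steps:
Function('W')(L) = Mul(2, L, Add(-26, L)) (Function('W')(L) = Mul(Mul(2, L), Add(-26, L)) = Mul(2, L, Add(-26, L)))
Add(Function('W')(47), Mul(16677, Pow(-28737, -1))) = Add(Mul(2, 47, Add(-26, 47)), Mul(16677, Pow(-28737, -1))) = Add(Mul(2, 47, 21), Mul(16677, Rational(-1, 28737))) = Add(1974, Rational(-1853, 3193)) = Rational(6301129, 3193)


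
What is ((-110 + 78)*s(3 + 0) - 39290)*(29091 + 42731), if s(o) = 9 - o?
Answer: -2835676204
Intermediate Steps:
((-110 + 78)*s(3 + 0) - 39290)*(29091 + 42731) = ((-110 + 78)*(9 - (3 + 0)) - 39290)*(29091 + 42731) = (-32*(9 - 1*3) - 39290)*71822 = (-32*(9 - 3) - 39290)*71822 = (-32*6 - 39290)*71822 = (-192 - 39290)*71822 = -39482*71822 = -2835676204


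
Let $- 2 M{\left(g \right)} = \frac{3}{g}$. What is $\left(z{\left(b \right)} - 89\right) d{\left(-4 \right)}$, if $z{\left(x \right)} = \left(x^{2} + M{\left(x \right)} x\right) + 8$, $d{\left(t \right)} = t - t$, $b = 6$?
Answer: $0$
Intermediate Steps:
$M{\left(g \right)} = - \frac{3}{2 g}$ ($M{\left(g \right)} = - \frac{3 \frac{1}{g}}{2} = - \frac{3}{2 g}$)
$d{\left(t \right)} = 0$
$z{\left(x \right)} = \frac{13}{2} + x^{2}$ ($z{\left(x \right)} = \left(x^{2} + - \frac{3}{2 x} x\right) + 8 = \left(x^{2} - \frac{3}{2}\right) + 8 = \left(- \frac{3}{2} + x^{2}\right) + 8 = \frac{13}{2} + x^{2}$)
$\left(z{\left(b \right)} - 89\right) d{\left(-4 \right)} = \left(\left(\frac{13}{2} + 6^{2}\right) - 89\right) 0 = \left(\left(\frac{13}{2} + 36\right) - 89\right) 0 = \left(\frac{85}{2} - 89\right) 0 = \left(- \frac{93}{2}\right) 0 = 0$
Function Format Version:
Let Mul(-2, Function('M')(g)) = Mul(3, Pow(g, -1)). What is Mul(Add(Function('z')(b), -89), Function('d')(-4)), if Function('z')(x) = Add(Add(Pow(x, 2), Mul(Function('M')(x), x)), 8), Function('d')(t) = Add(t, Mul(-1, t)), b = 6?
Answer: 0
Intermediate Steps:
Function('M')(g) = Mul(Rational(-3, 2), Pow(g, -1)) (Function('M')(g) = Mul(Rational(-1, 2), Mul(3, Pow(g, -1))) = Mul(Rational(-3, 2), Pow(g, -1)))
Function('d')(t) = 0
Function('z')(x) = Add(Rational(13, 2), Pow(x, 2)) (Function('z')(x) = Add(Add(Pow(x, 2), Mul(Mul(Rational(-3, 2), Pow(x, -1)), x)), 8) = Add(Add(Pow(x, 2), Rational(-3, 2)), 8) = Add(Add(Rational(-3, 2), Pow(x, 2)), 8) = Add(Rational(13, 2), Pow(x, 2)))
Mul(Add(Function('z')(b), -89), Function('d')(-4)) = Mul(Add(Add(Rational(13, 2), Pow(6, 2)), -89), 0) = Mul(Add(Add(Rational(13, 2), 36), -89), 0) = Mul(Add(Rational(85, 2), -89), 0) = Mul(Rational(-93, 2), 0) = 0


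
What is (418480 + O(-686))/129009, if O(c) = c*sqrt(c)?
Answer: 418480/129009 - 4802*I*sqrt(14)/129009 ≈ 3.2438 - 0.13927*I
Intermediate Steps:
O(c) = c**(3/2)
(418480 + O(-686))/129009 = (418480 + (-686)**(3/2))/129009 = (418480 - 4802*I*sqrt(14))*(1/129009) = 418480/129009 - 4802*I*sqrt(14)/129009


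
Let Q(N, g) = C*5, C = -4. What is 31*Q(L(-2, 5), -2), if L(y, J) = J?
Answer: -620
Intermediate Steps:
Q(N, g) = -20 (Q(N, g) = -4*5 = -20)
31*Q(L(-2, 5), -2) = 31*(-20) = -620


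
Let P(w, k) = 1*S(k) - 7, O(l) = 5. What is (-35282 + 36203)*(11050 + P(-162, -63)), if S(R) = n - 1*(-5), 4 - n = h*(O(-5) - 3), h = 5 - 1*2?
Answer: 10173366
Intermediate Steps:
h = 3 (h = 5 - 2 = 3)
n = -2 (n = 4 - 3*(5 - 3) = 4 - 3*2 = 4 - 1*6 = 4 - 6 = -2)
S(R) = 3 (S(R) = -2 - 1*(-5) = -2 + 5 = 3)
P(w, k) = -4 (P(w, k) = 1*3 - 7 = 3 - 7 = -4)
(-35282 + 36203)*(11050 + P(-162, -63)) = (-35282 + 36203)*(11050 - 4) = 921*11046 = 10173366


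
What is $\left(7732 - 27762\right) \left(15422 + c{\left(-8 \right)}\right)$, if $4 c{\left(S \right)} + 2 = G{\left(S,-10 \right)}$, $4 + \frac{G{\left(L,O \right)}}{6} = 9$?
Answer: $-309042870$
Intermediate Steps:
$G{\left(L,O \right)} = 30$ ($G{\left(L,O \right)} = -24 + 6 \cdot 9 = -24 + 54 = 30$)
$c{\left(S \right)} = 7$ ($c{\left(S \right)} = - \frac{1}{2} + \frac{1}{4} \cdot 30 = - \frac{1}{2} + \frac{15}{2} = 7$)
$\left(7732 - 27762\right) \left(15422 + c{\left(-8 \right)}\right) = \left(7732 - 27762\right) \left(15422 + 7\right) = \left(-20030\right) 15429 = -309042870$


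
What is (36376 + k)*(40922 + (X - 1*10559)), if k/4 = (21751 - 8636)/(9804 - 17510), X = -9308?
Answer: 2950447635390/3853 ≈ 7.6575e+8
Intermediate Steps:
k = -26230/3853 (k = 4*((21751 - 8636)/(9804 - 17510)) = 4*(13115/(-7706)) = 4*(13115*(-1/7706)) = 4*(-13115/7706) = -26230/3853 ≈ -6.8077)
(36376 + k)*(40922 + (X - 1*10559)) = (36376 - 26230/3853)*(40922 + (-9308 - 1*10559)) = 140130498*(40922 + (-9308 - 10559))/3853 = 140130498*(40922 - 19867)/3853 = (140130498/3853)*21055 = 2950447635390/3853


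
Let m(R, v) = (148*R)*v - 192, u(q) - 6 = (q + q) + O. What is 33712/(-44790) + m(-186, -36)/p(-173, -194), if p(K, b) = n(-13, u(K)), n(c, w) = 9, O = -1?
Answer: 821821208/7465 ≈ 1.1009e+5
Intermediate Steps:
u(q) = 5 + 2*q (u(q) = 6 + ((q + q) - 1) = 6 + (2*q - 1) = 6 + (-1 + 2*q) = 5 + 2*q)
p(K, b) = 9
m(R, v) = -192 + 148*R*v (m(R, v) = 148*R*v - 192 = -192 + 148*R*v)
33712/(-44790) + m(-186, -36)/p(-173, -194) = 33712/(-44790) + (-192 + 148*(-186)*(-36))/9 = 33712*(-1/44790) + (-192 + 991008)*(⅑) = -16856/22395 + 990816*(⅑) = -16856/22395 + 330272/3 = 821821208/7465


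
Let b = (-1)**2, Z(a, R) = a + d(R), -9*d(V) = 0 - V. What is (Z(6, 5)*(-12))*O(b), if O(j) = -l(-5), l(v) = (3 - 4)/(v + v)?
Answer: 118/15 ≈ 7.8667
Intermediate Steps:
l(v) = -1/(2*v)
d(V) = V/9 (d(V) = -(0 - V)/9 = -(-1)*V/9 = V/9)
Z(a, R) = a + R/9
b = 1
O(j) = -1/10 (O(j) = -(-1)/(2*(-5)) = -(-1)*(-1)/(2*5) = -1*1/10 = -1/10)
(Z(6, 5)*(-12))*O(b) = ((6 + (1/9)*5)*(-12))*(-1/10) = ((6 + 5/9)*(-12))*(-1/10) = ((59/9)*(-12))*(-1/10) = -236/3*(-1/10) = 118/15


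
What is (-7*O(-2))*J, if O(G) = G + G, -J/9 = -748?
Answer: 188496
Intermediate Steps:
J = 6732 (J = -9*(-748) = 6732)
O(G) = 2*G
(-7*O(-2))*J = -14*(-2)*6732 = -7*(-4)*6732 = 28*6732 = 188496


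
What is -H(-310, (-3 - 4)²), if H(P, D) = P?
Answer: 310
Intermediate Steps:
-H(-310, (-3 - 4)²) = -1*(-310) = 310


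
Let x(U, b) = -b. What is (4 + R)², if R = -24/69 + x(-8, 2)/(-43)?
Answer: 13380964/978121 ≈ 13.680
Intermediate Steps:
R = -298/989 (R = -24/69 - 1*2/(-43) = -24*1/69 - 2*(-1/43) = -8/23 + 2/43 = -298/989 ≈ -0.30131)
(4 + R)² = (4 - 298/989)² = (3658/989)² = 13380964/978121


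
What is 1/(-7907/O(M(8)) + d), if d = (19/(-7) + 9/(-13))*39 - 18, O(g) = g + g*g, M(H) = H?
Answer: -504/131381 ≈ -0.0038362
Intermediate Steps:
O(g) = g + g²
d = -1056/7 (d = (19*(-⅐) + 9*(-1/13))*39 - 18 = (-19/7 - 9/13)*39 - 18 = -310/91*39 - 18 = -930/7 - 18 = -1056/7 ≈ -150.86)
1/(-7907/O(M(8)) + d) = 1/(-7907*1/(8*(1 + 8)) - 1056/7) = 1/(-7907/(8*9) - 1056/7) = 1/(-7907/72 - 1056/7) = 1/(-131381/504) = -504/131381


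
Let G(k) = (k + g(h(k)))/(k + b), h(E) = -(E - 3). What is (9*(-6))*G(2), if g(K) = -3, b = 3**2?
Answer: 54/11 ≈ 4.9091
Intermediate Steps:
h(E) = 3 - E (h(E) = -(-3 + E) = 3 - E)
b = 9
G(k) = (-3 + k)/(9 + k) (G(k) = (k - 3)/(k + 9) = (-3 + k)/(9 + k))
(9*(-6))*G(2) = (9*(-6))*((-3 + 2)/(9 + 2)) = -54*(-1)/11 = -54*(-1/11) = 54/11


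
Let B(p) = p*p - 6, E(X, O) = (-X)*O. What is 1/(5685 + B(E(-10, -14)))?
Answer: 1/25279 ≈ 3.9559e-5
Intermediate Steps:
E(X, O) = -O*X
B(p) = -6 + p² (B(p) = p² - 6 = -6 + p²)
1/(5685 + B(E(-10, -14))) = 1/(5685 + (-6 + (-1*(-14)*(-10))²)) = 1/(5685 + (-6 + (-140)²)) = 1/(5685 + (-6 + 19600)) = 1/(5685 + 19594) = 1/25279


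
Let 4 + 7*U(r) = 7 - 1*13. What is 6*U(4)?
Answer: -60/7 ≈ -8.5714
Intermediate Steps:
U(r) = -10/7 (U(r) = -4/7 + (7 - 1*13)/7 = -4/7 + (7 - 13)/7 = -4/7 + (⅐)*(-6) = -4/7 - 6/7 = -10/7)
6*U(4) = 6*(-10/7) = -60/7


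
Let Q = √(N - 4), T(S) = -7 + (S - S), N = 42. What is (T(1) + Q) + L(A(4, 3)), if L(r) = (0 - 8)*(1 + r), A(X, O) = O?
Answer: -39 + √38 ≈ -32.836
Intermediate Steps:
L(r) = -8 - 8*r (L(r) = -8*(1 + r) = -8 - 8*r)
T(S) = -7 (T(S) = -7 + 0 = -7)
Q = √38 (Q = √(42 - 4) = √38 ≈ 6.1644)
(T(1) + Q) + L(A(4, 3)) = (-7 + √38) + (-8 - 8*3) = (-7 + √38) + (-8 - 24) = (-7 + √38) - 32 = -39 + √38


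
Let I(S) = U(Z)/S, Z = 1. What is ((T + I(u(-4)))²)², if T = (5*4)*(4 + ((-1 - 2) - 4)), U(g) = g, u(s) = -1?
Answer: 13845841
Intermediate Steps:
I(S) = 1/S
T = -60 (T = 20*(4 + (-3 - 4)) = 20*(4 - 7) = 20*(-3) = -60)
((T + I(u(-4)))²)² = ((-60 + 1/(-1))²)² = ((-60 - 1)²)² = ((-61)²)² = 3721² = 13845841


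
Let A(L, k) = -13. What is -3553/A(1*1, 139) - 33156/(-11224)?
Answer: 10077475/36478 ≈ 276.26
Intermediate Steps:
-3553/A(1*1, 139) - 33156/(-11224) = -3553/(-13) - 33156/(-11224) = -3553*(-1/13) - 33156*(-1/11224) = 3553/13 + 8289/2806 = 10077475/36478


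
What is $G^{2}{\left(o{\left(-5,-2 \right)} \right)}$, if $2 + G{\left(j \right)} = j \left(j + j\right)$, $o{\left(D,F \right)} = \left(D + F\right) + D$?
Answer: $81796$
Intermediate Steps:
$o{\left(D,F \right)} = F + 2 D$
$G{\left(j \right)} = -2 + 2 j^{2}$ ($G{\left(j \right)} = -2 + j \left(j + j\right) = -2 + j 2 j = -2 + 2 j^{2}$)
$G^{2}{\left(o{\left(-5,-2 \right)} \right)} = \left(-2 + 2 \left(-2 + 2 \left(-5\right)\right)^{2}\right)^{2} = \left(-2 + 2 \left(-2 - 10\right)^{2}\right)^{2} = \left(-2 + 2 \left(-12\right)^{2}\right)^{2} = \left(-2 + 2 \cdot 144\right)^{2} = \left(-2 + 288\right)^{2} = 286^{2} = 81796$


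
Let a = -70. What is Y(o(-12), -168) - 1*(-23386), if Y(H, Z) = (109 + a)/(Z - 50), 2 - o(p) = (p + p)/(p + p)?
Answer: 5098109/218 ≈ 23386.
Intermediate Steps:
o(p) = 1 (o(p) = 2 - (p + p)/(p + p) = 2 - 2*p/(2*p) = 2 - 2*p*1/(2*p) = 2 - 1*1 = 2 - 1 = 1)
Y(H, Z) = 39/(-50 + Z) (Y(H, Z) = (109 - 70)/(Z - 50) = 39/(-50 + Z))
Y(o(-12), -168) - 1*(-23386) = 39/(-50 - 168) - 1*(-23386) = 39/(-218) + 23386 = 39*(-1/218) + 23386 = -39/218 + 23386 = 5098109/218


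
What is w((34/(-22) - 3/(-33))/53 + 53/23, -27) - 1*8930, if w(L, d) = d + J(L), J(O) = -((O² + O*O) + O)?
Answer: -1612753748018/179801281 ≈ -8969.6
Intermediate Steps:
J(O) = -O - 2*O² (J(O) = -((O² + O²) + O) = -(2*O² + O) = -(O + 2*O²) = -O - 2*O²)
w(L, d) = d - L*(1 + 2*L)
w((34/(-22) - 3/(-33))/53 + 53/23, -27) - 1*8930 = (-27 - ((34/(-22) - 3/(-33))/53 + 53/23)*(1 + 2*((34/(-22) - 3/(-33))/53 + 53/23))) - 1*8930 = (-27 - ((34*(-1/22) - 3*(-1/33))*(1/53) + 53*(1/23))*(1 + 2*((34*(-1/22) - 3*(-1/33))*(1/53) + 53*(1/23)))) - 8930 = (-27 - ((-17/11 + 1/11)*(1/53) + 53/23)*(1 + 2*((-17/11 + 1/11)*(1/53) + 53/23))) - 8930 = (-27 - (-16/11*1/53 + 53/23)*(1 + 2*(-16/11*1/53 + 53/23))) - 8930 = (-27 - (-16/583 + 53/23)*(1 + 2*(-16/583 + 53/23))) - 8930 = (-27 - 1*30531/13409*(1 + 2*(30531/13409))) - 8930 = (-27 - 1*30531/13409*(1 + 61062/13409)) - 8930 = (-27 - 1*30531/13409*74471/13409) - 8930 = (-27 - 2273674101/179801281) - 8930 = -7128308688/179801281 - 8930 = -1612753748018/179801281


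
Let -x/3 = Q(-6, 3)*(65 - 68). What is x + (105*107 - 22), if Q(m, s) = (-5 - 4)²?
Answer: 11942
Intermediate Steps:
Q(m, s) = 81 (Q(m, s) = (-9)² = 81)
x = 729 (x = -243*(65 - 68) = -243*(-3) = -3*(-243) = 729)
x + (105*107 - 22) = 729 + (105*107 - 22) = 729 + (11235 - 22) = 729 + 11213 = 11942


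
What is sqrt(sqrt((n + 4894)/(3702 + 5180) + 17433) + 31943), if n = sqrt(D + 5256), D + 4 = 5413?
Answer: sqrt(2519980842332 + 8882*sqrt(8882)*sqrt(154844800 + 3*sqrt(1185)))/8882 ≈ 179.09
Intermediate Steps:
D = 5409 (D = -4 + 5413 = 5409)
n = 3*sqrt(1185) (n = sqrt(5409 + 5256) = sqrt(10665) = 3*sqrt(1185) ≈ 103.27)
sqrt(sqrt((n + 4894)/(3702 + 5180) + 17433) + 31943) = sqrt(sqrt((3*sqrt(1185) + 4894)/(3702 + 5180) + 17433) + 31943) = sqrt(sqrt((4894 + 3*sqrt(1185))/8882 + 17433) + 31943) = sqrt(sqrt((4894 + 3*sqrt(1185))*(1/8882) + 17433) + 31943) = sqrt(sqrt((2447/4441 + 3*sqrt(1185)/8882) + 17433) + 31943) = sqrt(sqrt(77422400/4441 + 3*sqrt(1185)/8882) + 31943) = sqrt(31943 + sqrt(77422400/4441 + 3*sqrt(1185)/8882))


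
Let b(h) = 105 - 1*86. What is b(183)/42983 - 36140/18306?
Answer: -776528903/393423399 ≈ -1.9738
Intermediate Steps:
b(h) = 19 (b(h) = 105 - 86 = 19)
b(183)/42983 - 36140/18306 = 19/42983 - 36140/18306 = 19*(1/42983) - 36140*1/18306 = 19/42983 - 18070/9153 = -776528903/393423399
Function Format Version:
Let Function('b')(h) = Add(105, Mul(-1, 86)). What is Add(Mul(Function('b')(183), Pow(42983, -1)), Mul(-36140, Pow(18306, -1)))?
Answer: Rational(-776528903, 393423399) ≈ -1.9738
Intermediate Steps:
Function('b')(h) = 19 (Function('b')(h) = Add(105, -86) = 19)
Add(Mul(Function('b')(183), Pow(42983, -1)), Mul(-36140, Pow(18306, -1))) = Add(Mul(19, Pow(42983, -1)), Mul(-36140, Pow(18306, -1))) = Add(Mul(19, Rational(1, 42983)), Mul(-36140, Rational(1, 18306))) = Add(Rational(19, 42983), Rational(-18070, 9153)) = Rational(-776528903, 393423399)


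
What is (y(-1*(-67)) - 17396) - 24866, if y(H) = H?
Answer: -42195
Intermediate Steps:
(y(-1*(-67)) - 17396) - 24866 = (-1*(-67) - 17396) - 24866 = (67 - 17396) - 24866 = -17329 - 24866 = -42195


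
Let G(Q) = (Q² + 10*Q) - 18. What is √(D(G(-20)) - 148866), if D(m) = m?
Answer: 2*I*√37171 ≈ 385.6*I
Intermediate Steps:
G(Q) = -18 + Q² + 10*Q
√(D(G(-20)) - 148866) = √((-18 + (-20)² + 10*(-20)) - 148866) = √((-18 + 400 - 200) - 148866) = √(182 - 148866) = √(-148684) = 2*I*√37171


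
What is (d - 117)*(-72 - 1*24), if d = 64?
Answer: 5088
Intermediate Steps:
(d - 117)*(-72 - 1*24) = (64 - 117)*(-72 - 1*24) = -53*(-72 - 24) = -53*(-96) = 5088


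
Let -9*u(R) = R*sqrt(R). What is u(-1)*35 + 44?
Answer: 44 + 35*I/9 ≈ 44.0 + 3.8889*I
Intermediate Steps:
u(R) = -R**(3/2)/9 (u(R) = -R*sqrt(R)/9 = -R**(3/2)/9)
u(-1)*35 + 44 = -(-1)*I/9*35 + 44 = (I/9)*35 + 44 = 35*I/9 + 44 = 44 + 35*I/9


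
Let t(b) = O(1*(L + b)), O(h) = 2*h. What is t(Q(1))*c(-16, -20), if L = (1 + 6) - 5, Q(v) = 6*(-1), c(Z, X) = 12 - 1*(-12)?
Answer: -192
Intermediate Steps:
c(Z, X) = 24 (c(Z, X) = 12 + 12 = 24)
Q(v) = -6
L = 2 (L = 7 - 5 = 2)
t(b) = 4 + 2*b (t(b) = 2*(1*(2 + b)) = 2*(2 + b) = 4 + 2*b)
t(Q(1))*c(-16, -20) = (4 + 2*(-6))*24 = (4 - 12)*24 = -8*24 = -192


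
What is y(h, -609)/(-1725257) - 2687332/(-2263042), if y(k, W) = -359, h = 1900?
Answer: 2318575388201/1952164525897 ≈ 1.1877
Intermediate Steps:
y(h, -609)/(-1725257) - 2687332/(-2263042) = -359/(-1725257) - 2687332/(-2263042) = -359*(-1/1725257) - 2687332*(-1/2263042) = 359/1725257 + 1343666/1131521 = 2318575388201/1952164525897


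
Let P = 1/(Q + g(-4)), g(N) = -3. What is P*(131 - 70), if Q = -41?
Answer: -61/44 ≈ -1.3864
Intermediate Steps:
P = -1/44 (P = 1/(-41 - 3) = 1/(-44) = -1/44 ≈ -0.022727)
P*(131 - 70) = -(131 - 70)/44 = -1/44*61 = -61/44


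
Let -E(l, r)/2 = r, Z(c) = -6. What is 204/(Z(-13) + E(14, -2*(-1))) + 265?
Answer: 1223/5 ≈ 244.60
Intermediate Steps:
E(l, r) = -2*r
204/(Z(-13) + E(14, -2*(-1))) + 265 = 204/(-6 - (-4)*(-1)) + 265 = 204/(-6 - 2*2) + 265 = 204/(-6 - 4) + 265 = 204/(-10) + 265 = -⅒*204 + 265 = -102/5 + 265 = 1223/5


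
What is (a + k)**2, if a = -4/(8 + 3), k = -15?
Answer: 28561/121 ≈ 236.04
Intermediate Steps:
a = -4/11 ≈ -0.36364
(a + k)**2 = (-4/11 - 15)**2 = (-169/11)**2 = 28561/121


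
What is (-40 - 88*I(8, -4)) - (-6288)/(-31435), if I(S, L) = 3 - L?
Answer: -20627648/31435 ≈ -656.20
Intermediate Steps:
(-40 - 88*I(8, -4)) - (-6288)/(-31435) = (-40 - 88*(3 - 1*(-4))) - (-6288)/(-31435) = (-40 - 88*(3 + 4)) - (-6288)*(-1)/31435 = (-40 - 88*7) - 1*6288/31435 = (-40 - 616) - 6288/31435 = -656 - 6288/31435 = -20627648/31435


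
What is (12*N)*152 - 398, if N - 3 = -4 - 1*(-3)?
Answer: 3250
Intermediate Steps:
N = 2 (N = 3 + (-4 - 1*(-3)) = 3 + (-4 + 3) = 3 - 1 = 2)
(12*N)*152 - 398 = (12*2)*152 - 398 = 24*152 - 398 = 3648 - 398 = 3250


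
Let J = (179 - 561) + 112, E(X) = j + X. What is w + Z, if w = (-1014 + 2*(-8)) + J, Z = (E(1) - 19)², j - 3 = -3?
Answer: -976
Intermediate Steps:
j = 0 (j = 3 - 3 = 0)
E(X) = X (E(X) = 0 + X = X)
J = -270 (J = -382 + 112 = -270)
Z = 324 (Z = (1 - 19)² = (-18)² = 324)
w = -1300 (w = (-1014 + 2*(-8)) - 270 = (-1014 - 16) - 270 = -1030 - 270 = -1300)
w + Z = -1300 + 324 = -976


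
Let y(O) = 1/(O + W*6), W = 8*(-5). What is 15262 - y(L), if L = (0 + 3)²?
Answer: 3525523/231 ≈ 15262.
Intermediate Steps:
L = 9 (L = 3² = 9)
W = -40
y(O) = 1/(-240 + O) (y(O) = 1/(O - 40*6) = 1/(O - 240) = 1/(-240 + O))
15262 - y(L) = 15262 - 1/(-240 + 9) = 15262 - 1/(-231) = 15262 - 1*(-1/231) = 15262 + 1/231 = 3525523/231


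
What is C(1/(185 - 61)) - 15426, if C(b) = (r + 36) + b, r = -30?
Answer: -1912079/124 ≈ -15420.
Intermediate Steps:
C(b) = 6 + b (C(b) = (-30 + 36) + b = 6 + b)
C(1/(185 - 61)) - 15426 = (6 + 1/(185 - 61)) - 15426 = (6 + 1/124) - 15426 = 745/124 - 15426 = -1912079/124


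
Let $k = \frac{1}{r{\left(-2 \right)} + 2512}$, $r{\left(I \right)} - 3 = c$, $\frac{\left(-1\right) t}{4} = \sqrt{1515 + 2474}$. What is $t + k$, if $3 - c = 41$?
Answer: $\frac{1}{2477} - 4 \sqrt{3989} \approx -252.63$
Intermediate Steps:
$c = -38$ ($c = 3 - 41 = -38$)
$t = - 4 \sqrt{3989}$ ($t = - 4 \sqrt{1515 + 2474} = - 4 \sqrt{3989} \approx -252.63$)
$r{\left(I \right)} = -35$ ($r{\left(I \right)} = 3 - 38 = -35$)
$k = \frac{1}{2477}$ ($k = \frac{1}{-35 + 2512} = \frac{1}{2477} \approx 0.00040371$)
$t + k = - 4 \sqrt{3989} + \frac{1}{2477} = \frac{1}{2477} - 4 \sqrt{3989}$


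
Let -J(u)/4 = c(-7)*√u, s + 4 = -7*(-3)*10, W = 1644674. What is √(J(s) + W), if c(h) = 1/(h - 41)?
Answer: √(59208264 + 3*√206)/6 ≈ 1282.4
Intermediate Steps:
c(h) = 1/(-41 + h)
s = 206 (s = -4 - 7*(-3)*10 = -4 + 21*10 = -4 + 210 = 206)
J(u) = √u/12 (J(u) = -4*√u/(-41 - 7) = -4*√u/(-48) = -(-1)*√u/12 = √u/12)
√(J(s) + W) = √(√206/12 + 1644674) = √(1644674 + √206/12)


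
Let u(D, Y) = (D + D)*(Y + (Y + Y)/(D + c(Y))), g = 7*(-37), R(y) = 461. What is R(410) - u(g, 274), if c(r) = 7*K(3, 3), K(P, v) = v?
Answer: 2400405/17 ≈ 1.4120e+5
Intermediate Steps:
g = -259
c(r) = 21 (c(r) = 7*3 = 21)
u(D, Y) = 2*D*(Y + 2*Y/(21 + D)) (u(D, Y) = (D + D)*(Y + (Y + Y)/(D + 21)) = (2*D)*(Y + (2*Y)/(21 + D)) = (2*D)*(Y + 2*Y/(21 + D)) = 2*D*(Y + 2*Y/(21 + D)))
R(410) - u(g, 274) = 461 - 2*(-259)*274*(23 - 259)/(21 - 259) = 461 - 2*(-259)*274*(-236)/(-238) = 461 - 2*(-259)*274*(-1)*(-236)/238 = 461 - 1*(-2392568/17) = 461 + 2392568/17 = 2400405/17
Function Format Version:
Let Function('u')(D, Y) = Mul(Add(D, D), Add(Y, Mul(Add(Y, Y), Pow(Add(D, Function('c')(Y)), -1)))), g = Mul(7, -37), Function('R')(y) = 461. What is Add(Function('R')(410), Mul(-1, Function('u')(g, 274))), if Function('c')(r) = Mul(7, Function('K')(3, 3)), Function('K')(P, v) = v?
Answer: Rational(2400405, 17) ≈ 1.4120e+5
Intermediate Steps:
g = -259
Function('c')(r) = 21 (Function('c')(r) = Mul(7, 3) = 21)
Function('u')(D, Y) = Mul(2, D, Add(Y, Mul(2, Y, Pow(Add(21, D), -1)))) (Function('u')(D, Y) = Mul(Add(D, D), Add(Y, Mul(Add(Y, Y), Pow(Add(D, 21), -1)))) = Mul(Mul(2, D), Add(Y, Mul(Mul(2, Y), Pow(Add(21, D), -1)))) = Mul(Mul(2, D), Add(Y, Mul(2, Y, Pow(Add(21, D), -1)))) = Mul(2, D, Add(Y, Mul(2, Y, Pow(Add(21, D), -1)))))
Add(Function('R')(410), Mul(-1, Function('u')(g, 274))) = Add(461, Mul(-1, Mul(2, -259, 274, Pow(Add(21, -259), -1), Add(23, -259)))) = Add(461, Mul(-1, Mul(2, -259, 274, Pow(-238, -1), -236))) = Add(461, Mul(-1, Mul(2, -259, 274, Rational(-1, 238), -236))) = Add(461, Mul(-1, Rational(-2392568, 17))) = Add(461, Rational(2392568, 17)) = Rational(2400405, 17)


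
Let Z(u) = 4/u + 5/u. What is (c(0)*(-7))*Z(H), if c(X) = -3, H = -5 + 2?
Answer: -63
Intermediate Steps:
H = -3
Z(u) = 9/u
(c(0)*(-7))*Z(H) = (-3*(-7))*(9/(-3)) = 21*(9*(-1/3)) = 21*(-3) = -63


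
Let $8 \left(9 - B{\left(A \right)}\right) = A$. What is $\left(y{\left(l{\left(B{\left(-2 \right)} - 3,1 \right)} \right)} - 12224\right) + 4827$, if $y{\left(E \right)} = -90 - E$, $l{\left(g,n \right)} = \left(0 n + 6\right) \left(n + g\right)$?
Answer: $- \frac{15061}{2} \approx -7530.5$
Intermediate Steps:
$B{\left(A \right)} = 9 - \frac{A}{8}$
$l{\left(g,n \right)} = 6 g + 6 n$ ($l{\left(g,n \right)} = \left(0 + 6\right) \left(g + n\right) = 6 \left(g + n\right) = 6 g + 6 n$)
$\left(y{\left(l{\left(B{\left(-2 \right)} - 3,1 \right)} \right)} - 12224\right) + 4827 = \left(\left(-90 - \left(6 \left(\left(9 - - \frac{1}{4}\right) - 3\right) + 6 \cdot 1\right)\right) - 12224\right) + 4827 = \left(\left(-90 - \left(6 \left(\left(9 + \frac{1}{4}\right) - 3\right) + 6\right)\right) - 12224\right) + 4827 = \left(\left(-90 - \left(6 \left(\frac{37}{4} - 3\right) + 6\right)\right) - 12224\right) + 4827 = \left(\left(-90 - \left(6 \cdot \frac{25}{4} + 6\right)\right) - 12224\right) + 4827 = \left(\left(-90 - \left(\frac{75}{2} + 6\right)\right) - 12224\right) + 4827 = \left(\left(-90 - \frac{87}{2}\right) - 12224\right) + 4827 = \left(- \frac{267}{2} - 12224\right) + 4827 = - \frac{24715}{2} + 4827 = - \frac{15061}{2}$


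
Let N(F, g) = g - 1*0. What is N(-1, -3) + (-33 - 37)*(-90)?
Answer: 6297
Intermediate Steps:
N(F, g) = g (N(F, g) = g + 0 = g)
N(-1, -3) + (-33 - 37)*(-90) = -3 + (-33 - 37)*(-90) = -3 - 70*(-90) = -3 + 6300 = 6297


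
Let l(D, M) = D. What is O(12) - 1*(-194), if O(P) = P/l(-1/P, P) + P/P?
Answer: 51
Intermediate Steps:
O(P) = 1 - P**2 (O(P) = P/((-1/P)) + P/P = P*(-P) + 1 = -P**2 + 1 = 1 - P**2)
O(12) - 1*(-194) = (1 - 1*12**2) - 1*(-194) = (1 - 1*144) + 194 = (1 - 144) + 194 = -143 + 194 = 51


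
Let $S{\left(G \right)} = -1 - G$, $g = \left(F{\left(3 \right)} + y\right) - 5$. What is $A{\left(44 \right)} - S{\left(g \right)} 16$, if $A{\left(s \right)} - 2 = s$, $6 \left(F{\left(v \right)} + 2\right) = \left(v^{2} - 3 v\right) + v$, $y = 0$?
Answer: $-42$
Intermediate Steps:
$F{\left(v \right)} = -2 - \frac{v}{3} + \frac{v^{2}}{6}$ ($F{\left(v \right)} = -2 + \frac{\left(v^{2} - 3 v\right) + v}{6} = -2 + \frac{v^{2} - 2 v}{6} = -2 + \left(- \frac{v}{3} + \frac{v^{2}}{6}\right) = -2 - \frac{v}{3} + \frac{v^{2}}{6}$)
$A{\left(s \right)} = 2 + s$
$g = - \frac{13}{2}$ ($g = \left(\left(-2 - 1 + \frac{3^{2}}{6}\right) + 0\right) - 5 = \left(\left(-2 - 1 + \frac{1}{6} \cdot 9\right) + 0\right) - 5 = \left(\left(-2 - 1 + \frac{3}{2}\right) + 0\right) - 5 = \left(- \frac{3}{2} + 0\right) - 5 = - \frac{3}{2} - 5 = - \frac{13}{2} \approx -6.5$)
$A{\left(44 \right)} - S{\left(g \right)} 16 = \left(2 + 44\right) - \left(-1 - - \frac{13}{2}\right) 16 = 46 - \left(-1 + \frac{13}{2}\right) 16 = 46 - \frac{11}{2} \cdot 16 = 46 - 88 = -42$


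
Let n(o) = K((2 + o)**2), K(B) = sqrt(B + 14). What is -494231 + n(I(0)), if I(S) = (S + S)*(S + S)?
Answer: -494231 + 3*sqrt(2) ≈ -4.9423e+5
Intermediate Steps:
I(S) = 4*S**2 (I(S) = (2*S)*(2*S) = 4*S**2)
K(B) = sqrt(14 + B)
n(o) = sqrt(14 + (2 + o)**2)
-494231 + n(I(0)) = -494231 + sqrt(14 + (2 + 4*0**2)**2) = -494231 + sqrt(14 + (2 + 4*0)**2) = -494231 + sqrt(14 + (2 + 0)**2) = -494231 + sqrt(14 + 2**2) = -494231 + sqrt(14 + 4) = -494231 + sqrt(18) = -494231 + 3*sqrt(2)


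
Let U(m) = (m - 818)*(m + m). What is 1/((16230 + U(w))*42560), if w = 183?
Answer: -1/9200620800 ≈ -1.0869e-10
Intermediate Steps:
U(m) = 2*m*(-818 + m) (U(m) = (-818 + m)*(2*m) = 2*m*(-818 + m))
1/((16230 + U(w))*42560) = 1/((16230 + 2*183*(-818 + 183))*42560) = (1/42560)/(16230 + 2*183*(-635)) = (1/42560)/(16230 - 232410) = (1/42560)/(-216180) = -1/216180*1/42560 = -1/9200620800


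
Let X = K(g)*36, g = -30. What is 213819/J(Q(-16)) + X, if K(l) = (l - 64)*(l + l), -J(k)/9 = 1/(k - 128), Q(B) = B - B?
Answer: 9732064/3 ≈ 3.2440e+6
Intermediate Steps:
Q(B) = 0
J(k) = -9/(-128 + k) (J(k) = -9/(k - 128) = -9/(-128 + k))
K(l) = 2*l*(-64 + l) (K(l) = (-64 + l)*(2*l) = 2*l*(-64 + l))
X = 203040 (X = (2*(-30)*(-64 - 30))*36 = (2*(-30)*(-94))*36 = 5640*36 = 203040)
213819/J(Q(-16)) + X = 213819/((-9/(-128 + 0))) + 203040 = 213819/((-9/(-128))) + 203040 = 213819/((-9*(-1/128))) + 203040 = 213819/(9/128) + 203040 = 213819*(128/9) + 203040 = 9122944/3 + 203040 = 9732064/3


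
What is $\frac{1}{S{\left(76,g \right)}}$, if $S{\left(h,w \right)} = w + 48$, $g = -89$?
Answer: $- \frac{1}{41} \approx -0.02439$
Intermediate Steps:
$S{\left(h,w \right)} = 48 + w$
$\frac{1}{S{\left(76,g \right)}} = \frac{1}{48 - 89} = \frac{1}{-41} = - \frac{1}{41}$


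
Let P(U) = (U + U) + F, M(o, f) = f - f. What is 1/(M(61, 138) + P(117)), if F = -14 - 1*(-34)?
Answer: 1/254 ≈ 0.0039370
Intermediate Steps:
M(o, f) = 0
F = 20 (F = -14 + 34 = 20)
P(U) = 20 + 2*U (P(U) = (U + U) + 20 = 2*U + 20 = 20 + 2*U)
1/(M(61, 138) + P(117)) = 1/(0 + (20 + 2*117)) = 1/(0 + (20 + 234)) = 1/(0 + 254) = 1/254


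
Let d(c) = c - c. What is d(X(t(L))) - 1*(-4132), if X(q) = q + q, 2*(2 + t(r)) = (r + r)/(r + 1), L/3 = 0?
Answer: 4132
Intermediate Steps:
L = 0 (L = 3*0 = 0)
t(r) = -2 + r/(1 + r) (t(r) = -2 + ((r + r)/(r + 1))/2 = -2 + ((2*r)/(1 + r))/2 = -2 + (2*r/(1 + r))/2 = -2 + r/(1 + r))
X(q) = 2*q
d(c) = 0
d(X(t(L))) - 1*(-4132) = 0 - 1*(-4132) = 0 + 4132 = 4132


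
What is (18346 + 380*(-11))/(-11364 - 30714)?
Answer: -2361/7013 ≈ -0.33666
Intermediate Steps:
(18346 + 380*(-11))/(-11364 - 30714) = (18346 - 4180)/(-42078) = 14166*(-1/42078) = -2361/7013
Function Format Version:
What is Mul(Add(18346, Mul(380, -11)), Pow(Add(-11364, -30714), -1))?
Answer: Rational(-2361, 7013) ≈ -0.33666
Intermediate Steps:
Mul(Add(18346, Mul(380, -11)), Pow(Add(-11364, -30714), -1)) = Mul(Add(18346, -4180), Pow(-42078, -1)) = Mul(14166, Rational(-1, 42078)) = Rational(-2361, 7013)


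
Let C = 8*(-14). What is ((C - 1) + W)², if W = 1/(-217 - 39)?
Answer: 836887041/65536 ≈ 12770.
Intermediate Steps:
C = -112
W = -1/256 (W = 1/(-256) = -1/256 ≈ -0.0039063)
((C - 1) + W)² = ((-112 - 1) - 1/256)² = (-113 - 1/256)² = (-28929/256)² = 836887041/65536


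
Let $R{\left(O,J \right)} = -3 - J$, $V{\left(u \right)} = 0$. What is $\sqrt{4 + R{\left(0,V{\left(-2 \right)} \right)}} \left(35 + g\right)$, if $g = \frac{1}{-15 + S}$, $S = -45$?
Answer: $\frac{2099}{60} \approx 34.983$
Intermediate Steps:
$g = - \frac{1}{60}$ ($g = \frac{1}{-15 - 45} = \frac{1}{-60} = - \frac{1}{60} \approx -0.016667$)
$\sqrt{4 + R{\left(0,V{\left(-2 \right)} \right)}} \left(35 + g\right) = \sqrt{4 - 3} \left(35 - \frac{1}{60}\right) = \sqrt{4 + \left(-3 + 0\right)} \frac{2099}{60} = \sqrt{4 - 3} \cdot \frac{2099}{60} = \sqrt{1} \cdot \frac{2099}{60} = 1 \cdot \frac{2099}{60} = \frac{2099}{60}$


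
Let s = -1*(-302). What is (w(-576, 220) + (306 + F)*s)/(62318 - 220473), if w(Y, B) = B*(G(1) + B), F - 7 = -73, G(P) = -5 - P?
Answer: -23912/31631 ≈ -0.75597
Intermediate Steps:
F = -66 (F = 7 - 73 = -66)
s = 302
w(Y, B) = B*(-6 + B) (w(Y, B) = B*((-5 - 1*1) + B) = B*((-5 - 1) + B) = B*(-6 + B))
(w(-576, 220) + (306 + F)*s)/(62318 - 220473) = (220*(-6 + 220) + (306 - 66)*302)/(62318 - 220473) = (220*214 + 240*302)/(-158155) = (47080 + 72480)*(-1/158155) = 119560*(-1/158155) = -23912/31631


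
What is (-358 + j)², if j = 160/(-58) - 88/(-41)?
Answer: 181808432100/1413721 ≈ 1.2860e+5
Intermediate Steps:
j = -728/1189 (j = 160*(-1/58) - 88*(-1/41) = -80/29 + 88/41 = -728/1189 ≈ -0.61228)
(-358 + j)² = (-358 - 728/1189)² = (-426390/1189)² = 181808432100/1413721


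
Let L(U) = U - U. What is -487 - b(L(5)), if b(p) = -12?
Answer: -475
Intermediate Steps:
L(U) = 0
-487 - b(L(5)) = -487 - 1*(-12) = -487 + 12 = -475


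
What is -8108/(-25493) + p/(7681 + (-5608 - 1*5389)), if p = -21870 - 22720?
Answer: 581809499/42267394 ≈ 13.765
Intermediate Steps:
p = -44590
-8108/(-25493) + p/(7681 + (-5608 - 1*5389)) = -8108/(-25493) - 44590/(7681 + (-5608 - 1*5389)) = -8108*(-1/25493) - 44590/(7681 + (-5608 - 5389)) = 8108/25493 - 44590/(7681 - 10997) = 8108/25493 - 44590/(-3316) = 8108/25493 - 44590*(-1/3316) = 8108/25493 + 22295/1658 = 581809499/42267394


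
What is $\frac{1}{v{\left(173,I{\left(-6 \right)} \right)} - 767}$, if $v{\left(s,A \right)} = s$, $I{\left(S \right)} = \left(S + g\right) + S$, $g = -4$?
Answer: $- \frac{1}{594} \approx -0.0016835$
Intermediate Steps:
$I{\left(S \right)} = -4 + 2 S$ ($I{\left(S \right)} = \left(S - 4\right) + S = \left(-4 + S\right) + S = -4 + 2 S$)
$\frac{1}{v{\left(173,I{\left(-6 \right)} \right)} - 767} = \frac{1}{173 - 767} = \frac{1}{-594} = - \frac{1}{594}$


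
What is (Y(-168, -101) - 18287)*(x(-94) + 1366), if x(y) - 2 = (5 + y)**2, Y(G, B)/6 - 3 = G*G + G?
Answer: 1393972363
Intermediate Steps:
Y(G, B) = 18 + 6*G + 6*G**2 (Y(G, B) = 18 + 6*(G*G + G) = 18 + 6*(G**2 + G) = 18 + 6*(G + G**2) = 18 + (6*G + 6*G**2) = 18 + 6*G + 6*G**2)
x(y) = 2 + (5 + y)**2
(Y(-168, -101) - 18287)*(x(-94) + 1366) = ((18 + 6*(-168) + 6*(-168)**2) - 18287)*((2 + (5 - 94)**2) + 1366) = ((18 - 1008 + 6*28224) - 18287)*((2 + (-89)**2) + 1366) = ((18 - 1008 + 169344) - 18287)*((2 + 7921) + 1366) = (168354 - 18287)*(7923 + 1366) = 150067*9289 = 1393972363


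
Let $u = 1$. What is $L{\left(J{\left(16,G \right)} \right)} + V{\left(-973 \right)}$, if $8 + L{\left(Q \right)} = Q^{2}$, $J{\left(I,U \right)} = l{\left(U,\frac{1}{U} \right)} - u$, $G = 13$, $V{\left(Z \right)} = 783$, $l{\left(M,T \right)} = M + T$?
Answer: $\frac{155624}{169} \approx 920.85$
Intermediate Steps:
$J{\left(I,U \right)} = -1 + U + \frac{1}{U}$ ($J{\left(I,U \right)} = \left(U + \frac{1}{U}\right) - 1 = -1 + U + \frac{1}{U}$)
$L{\left(Q \right)} = -8 + Q^{2}$
$L{\left(J{\left(16,G \right)} \right)} + V{\left(-973 \right)} = \left(-8 + \left(-1 + 13 + \frac{1}{13}\right)^{2}\right) + 783 = \left(-8 + \left(\frac{157}{13}\right)^{2}\right) + 783 = \left(-8 + \frac{24649}{169}\right) + 783 = \frac{23297}{169} + 783 = \frac{155624}{169}$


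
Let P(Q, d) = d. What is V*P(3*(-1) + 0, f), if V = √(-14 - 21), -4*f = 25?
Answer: -25*I*√35/4 ≈ -36.976*I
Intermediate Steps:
f = -25/4 (f = -¼*25 = -25/4 ≈ -6.2500)
V = I*√35 (V = √(-35) = I*√35 ≈ 5.9161*I)
V*P(3*(-1) + 0, f) = (I*√35)*(-25/4) = -25*I*√35/4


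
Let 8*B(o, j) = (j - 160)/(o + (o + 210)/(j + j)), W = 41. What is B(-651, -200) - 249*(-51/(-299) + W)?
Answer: -265606115070/25909247 ≈ -10251.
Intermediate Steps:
B(o, j) = (-160 + j)/(8*(o + (210 + o)/(2*j))) (B(o, j) = ((j - 160)/(o + (o + 210)/(j + j)))/8 = ((-160 + j)/(o + (210 + o)/((2*j))))/8 = ((-160 + j)/(o + (210 + o)*(1/(2*j))))/8 = ((-160 + j)/(o + (210 + o)/(2*j)))/8 = (-160 + j)/(8*(o + (210 + o)/(2*j))))
B(-651, -200) - 249*(-51/(-299) + W) = (¼)*(-200)*(-160 - 200)/(210 - 651 + 2*(-200)*(-651)) - 249*(-51/(-299) + 41) = (¼)*(-200)*(-360)/(210 - 651 + 260400) - 249*(-51*(-1/299) + 41) = (¼)*(-200)*(-360)/259959 - 249*(51/299 + 41) = (¼)*(-200)*(1/259959)*(-360) - 249*12310/299 = 6000/86653 - 3065190/299 = -265606115070/25909247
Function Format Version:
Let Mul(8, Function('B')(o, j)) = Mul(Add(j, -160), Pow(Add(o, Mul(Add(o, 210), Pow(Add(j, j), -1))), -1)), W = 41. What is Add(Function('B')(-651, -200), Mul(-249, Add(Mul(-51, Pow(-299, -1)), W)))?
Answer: Rational(-265606115070, 25909247) ≈ -10251.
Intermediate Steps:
Function('B')(o, j) = Mul(Rational(1, 8), Pow(Add(o, Mul(Rational(1, 2), Pow(j, -1), Add(210, o))), -1), Add(-160, j)) (Function('B')(o, j) = Mul(Rational(1, 8), Mul(Add(j, -160), Pow(Add(o, Mul(Add(o, 210), Pow(Add(j, j), -1))), -1))) = Mul(Rational(1, 8), Mul(Add(-160, j), Pow(Add(o, Mul(Add(210, o), Pow(Mul(2, j), -1))), -1))) = Mul(Rational(1, 8), Mul(Add(-160, j), Pow(Add(o, Mul(Add(210, o), Mul(Rational(1, 2), Pow(j, -1)))), -1))) = Mul(Rational(1, 8), Mul(Add(-160, j), Pow(Add(o, Mul(Rational(1, 2), Pow(j, -1), Add(210, o))), -1))) = Mul(Rational(1, 8), Mul(Pow(Add(o, Mul(Rational(1, 2), Pow(j, -1), Add(210, o))), -1), Add(-160, j))) = Mul(Rational(1, 8), Pow(Add(o, Mul(Rational(1, 2), Pow(j, -1), Add(210, o))), -1), Add(-160, j)))
Add(Function('B')(-651, -200), Mul(-249, Add(Mul(-51, Pow(-299, -1)), W))) = Add(Mul(Rational(1, 4), -200, Pow(Add(210, -651, Mul(2, -200, -651)), -1), Add(-160, -200)), Mul(-249, Add(Mul(-51, Pow(-299, -1)), 41))) = Add(Mul(Rational(1, 4), -200, Pow(Add(210, -651, 260400), -1), -360), Mul(-249, Add(Mul(-51, Rational(-1, 299)), 41))) = Add(Mul(Rational(1, 4), -200, Pow(259959, -1), -360), Mul(-249, Add(Rational(51, 299), 41))) = Add(Mul(Rational(1, 4), -200, Rational(1, 259959), -360), Mul(-249, Rational(12310, 299))) = Add(Rational(6000, 86653), Rational(-3065190, 299)) = Rational(-265606115070, 25909247)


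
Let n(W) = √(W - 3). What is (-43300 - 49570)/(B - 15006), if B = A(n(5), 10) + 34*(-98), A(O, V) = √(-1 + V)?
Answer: 18574/3667 ≈ 5.0652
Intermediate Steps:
n(W) = √(-3 + W)
B = -3329 (B = √(-1 + 10) + 34*(-98) = √9 - 3332 = 3 - 3332 = -3329)
(-43300 - 49570)/(B - 15006) = (-43300 - 49570)/(-3329 - 15006) = -92870/(-18335) = -92870*(-1/18335) = 18574/3667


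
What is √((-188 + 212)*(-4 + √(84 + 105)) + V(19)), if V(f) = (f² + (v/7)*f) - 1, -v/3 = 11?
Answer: √(8547 + 3528*√21)/7 ≈ 22.458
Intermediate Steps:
v = -33 (v = -3*11 = -33)
V(f) = -1 + f² - 33*f/7 (V(f) = (f² + (-33/7)*f) - 1 = (f² + (-33*⅐)*f) - 1 = (f² - 33*f/7) - 1 = -1 + f² - 33*f/7)
√((-188 + 212)*(-4 + √(84 + 105)) + V(19)) = √((-188 + 212)*(-4 + √(84 + 105)) + (-1 + 19² - 33/7*19)) = √(24*(-4 + √189) + (-1 + 361 - 627/7)) = √(24*(-4 + 3*√21) + 1893/7) = √((-96 + 72*√21) + 1893/7) = √(1221/7 + 72*√21)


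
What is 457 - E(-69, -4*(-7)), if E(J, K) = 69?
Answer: 388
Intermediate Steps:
457 - E(-69, -4*(-7)) = 457 - 1*69 = 457 - 69 = 388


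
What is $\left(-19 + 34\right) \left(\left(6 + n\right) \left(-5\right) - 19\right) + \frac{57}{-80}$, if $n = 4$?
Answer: $- \frac{82857}{80} \approx -1035.7$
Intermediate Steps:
$\left(-19 + 34\right) \left(\left(6 + n\right) \left(-5\right) - 19\right) + \frac{57}{-80} = \left(-19 + 34\right) \left(\left(6 + 4\right) \left(-5\right) - 19\right) + \frac{57}{-80} = 15 \left(10 \left(-5\right) - 19\right) + 57 \left(- \frac{1}{80}\right) = 15 \left(-50 - 19\right) - \frac{57}{80} = 15 \left(-69\right) - \frac{57}{80} = -1035 - \frac{57}{80} = - \frac{82857}{80}$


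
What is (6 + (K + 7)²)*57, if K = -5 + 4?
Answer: 2394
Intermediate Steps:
K = -1
(6 + (K + 7)²)*57 = (6 + (-1 + 7)²)*57 = (6 + 6²)*57 = (6 + 36)*57 = 42*57 = 2394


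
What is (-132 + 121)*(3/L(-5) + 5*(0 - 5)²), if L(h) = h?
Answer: -6842/5 ≈ -1368.4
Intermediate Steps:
(-132 + 121)*(3/L(-5) + 5*(0 - 5)²) = (-132 + 121)*(3/(-5) + 5*(0 - 5)²) = -11*(3*(-⅕) + 5*(-5)²) = -11*(-⅗ + 5*25) = -11*(-⅗ + 125) = -11*622/5 = -6842/5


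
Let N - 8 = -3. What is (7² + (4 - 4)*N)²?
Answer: 2401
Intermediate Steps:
N = 5 (N = 8 - 3 = 5)
(7² + (4 - 4)*N)² = (7² + (4 - 4)*5)² = (49 + 0*5)² = (49 + 0)² = 49² = 2401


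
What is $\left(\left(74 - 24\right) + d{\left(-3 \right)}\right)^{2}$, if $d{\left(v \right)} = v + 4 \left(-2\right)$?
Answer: $1521$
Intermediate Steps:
$d{\left(v \right)} = -8 + v$ ($d{\left(v \right)} = v - 8 = -8 + v$)
$\left(\left(74 - 24\right) + d{\left(-3 \right)}\right)^{2} = \left(\left(74 - 24\right) - 11\right)^{2} = \left(50 - 11\right)^{2} = 39^{2} = 1521$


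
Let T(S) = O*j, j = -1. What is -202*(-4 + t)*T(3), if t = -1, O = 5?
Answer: -5050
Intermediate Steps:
T(S) = -5 (T(S) = 5*(-1) = -5)
-202*(-4 + t)*T(3) = -202*(-4 - 1)*(-5) = -(-1010)*(-5) = -202*25 = -5050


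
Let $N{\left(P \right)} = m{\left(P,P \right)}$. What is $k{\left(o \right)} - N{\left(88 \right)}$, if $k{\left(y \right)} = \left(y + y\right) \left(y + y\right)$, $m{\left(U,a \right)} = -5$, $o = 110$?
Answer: $48405$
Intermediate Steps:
$k{\left(y \right)} = 4 y^{2}$ ($k{\left(y \right)} = 2 y 2 y = 4 y^{2}$)
$N{\left(P \right)} = -5$
$k{\left(o \right)} - N{\left(88 \right)} = 4 \cdot 110^{2} - -5 = 4 \cdot 12100 + 5 = 48400 + 5 = 48405$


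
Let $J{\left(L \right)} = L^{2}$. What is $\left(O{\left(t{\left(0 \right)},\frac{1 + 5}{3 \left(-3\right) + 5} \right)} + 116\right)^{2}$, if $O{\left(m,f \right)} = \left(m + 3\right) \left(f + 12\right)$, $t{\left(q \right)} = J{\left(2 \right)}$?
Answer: $\frac{143641}{4} \approx 35910.0$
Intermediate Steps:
$t{\left(q \right)} = 4$ ($t{\left(q \right)} = 2^{2} = 4$)
$O{\left(m,f \right)} = \left(3 + m\right) \left(12 + f\right)$
$\left(O{\left(t{\left(0 \right)},\frac{1 + 5}{3 \left(-3\right) + 5} \right)} + 116\right)^{2} = \left(\left(36 + 3 \frac{1 + 5}{3 \left(-3\right) + 5} + 12 \cdot 4 + \frac{1 + 5}{3 \left(-3\right) + 5} \cdot 4\right) + 116\right)^{2} = \left(\left(36 + 3 \frac{6}{-9 + 5} + 48 + \frac{6}{-9 + 5} \cdot 4\right) + 116\right)^{2} = \left(\left(36 + 3 \frac{6}{-4} + 48 + \frac{6}{-4} \cdot 4\right) + 116\right)^{2} = \left(\left(36 + 3 \cdot 6 \left(- \frac{1}{4}\right) + 48 + 6 \left(- \frac{1}{4}\right) 4\right) + 116\right)^{2} = \left(\left(36 + 3 \left(- \frac{3}{2}\right) + 48 - 6\right) + 116\right)^{2} = \left(\left(36 - \frac{9}{2} + 48 - 6\right) + 116\right)^{2} = \left(\frac{147}{2} + 116\right)^{2} = \left(\frac{379}{2}\right)^{2} = \frac{143641}{4}$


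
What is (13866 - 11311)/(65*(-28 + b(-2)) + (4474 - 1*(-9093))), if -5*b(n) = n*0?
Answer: 2555/11747 ≈ 0.21750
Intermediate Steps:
b(n) = 0 (b(n) = -n*0/5 = -⅕*0 = 0)
(13866 - 11311)/(65*(-28 + b(-2)) + (4474 - 1*(-9093))) = (13866 - 11311)/(65*(-28 + 0) + (4474 - 1*(-9093))) = 2555/(65*(-28) + (4474 + 9093)) = 2555/(-1820 + 13567) = 2555/11747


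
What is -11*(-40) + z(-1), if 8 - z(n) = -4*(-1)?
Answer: 444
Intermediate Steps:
z(n) = 4 (z(n) = 8 - (-4)*(-1) = 8 - 1*4 = 8 - 4 = 4)
-11*(-40) + z(-1) = -11*(-40) + 4 = 440 + 4 = 444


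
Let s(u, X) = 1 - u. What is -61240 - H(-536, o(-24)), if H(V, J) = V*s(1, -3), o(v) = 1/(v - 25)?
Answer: -61240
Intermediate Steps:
o(v) = 1/(-25 + v)
H(V, J) = 0 (H(V, J) = V*(1 - 1*1) = V*(1 - 1) = V*0 = 0)
-61240 - H(-536, o(-24)) = -61240 - 1*0 = -61240 + 0 = -61240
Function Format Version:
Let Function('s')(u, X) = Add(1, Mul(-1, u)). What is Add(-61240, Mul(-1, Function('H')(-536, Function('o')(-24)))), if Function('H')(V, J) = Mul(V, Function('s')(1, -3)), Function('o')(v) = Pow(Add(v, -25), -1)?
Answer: -61240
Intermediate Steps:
Function('o')(v) = Pow(Add(-25, v), -1)
Function('H')(V, J) = 0 (Function('H')(V, J) = Mul(V, Add(1, Mul(-1, 1))) = Mul(V, Add(1, -1)) = Mul(V, 0) = 0)
Add(-61240, Mul(-1, Function('H')(-536, Function('o')(-24)))) = Add(-61240, Mul(-1, 0)) = Add(-61240, 0) = -61240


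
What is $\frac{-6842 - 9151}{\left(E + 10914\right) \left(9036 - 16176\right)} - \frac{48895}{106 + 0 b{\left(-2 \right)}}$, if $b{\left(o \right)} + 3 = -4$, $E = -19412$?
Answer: $- \frac{494456837443}{1071937720} \approx -461.27$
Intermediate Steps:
$b{\left(o \right)} = -7$ ($b{\left(o \right)} = -3 - 4 = -7$)
$\frac{-6842 - 9151}{\left(E + 10914\right) \left(9036 - 16176\right)} - \frac{48895}{106 + 0 b{\left(-2 \right)}} = \frac{-6842 - 9151}{\left(-19412 + 10914\right) \left(9036 - 16176\right)} - \frac{48895}{106 + 0 \left(-7\right)} = \frac{-6842 - 9151}{\left(-8498\right) \left(-7140\right)} - \frac{48895}{106 + 0} = - \frac{15993}{60675720} - \frac{48895}{106} = \left(-15993\right) \frac{1}{60675720} - \frac{48895}{106} = - \frac{5331}{20225240} - \frac{48895}{106} = - \frac{494456837443}{1071937720}$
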